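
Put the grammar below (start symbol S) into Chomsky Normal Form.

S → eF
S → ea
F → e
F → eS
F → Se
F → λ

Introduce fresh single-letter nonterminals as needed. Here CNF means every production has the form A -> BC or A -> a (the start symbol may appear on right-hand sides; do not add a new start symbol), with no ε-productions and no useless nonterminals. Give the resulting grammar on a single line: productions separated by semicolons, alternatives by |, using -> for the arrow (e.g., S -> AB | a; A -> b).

S -> e | AB | AF; A -> e; B -> a; F -> e | AS | SA

Nullable: {F}; after ε-elimination: S -> e | eF | ea; F -> e | Se | eS.
No unit productions to eliminate.
TERM: introduce B -> a, A -> e and substitute in every rule of length ≥2.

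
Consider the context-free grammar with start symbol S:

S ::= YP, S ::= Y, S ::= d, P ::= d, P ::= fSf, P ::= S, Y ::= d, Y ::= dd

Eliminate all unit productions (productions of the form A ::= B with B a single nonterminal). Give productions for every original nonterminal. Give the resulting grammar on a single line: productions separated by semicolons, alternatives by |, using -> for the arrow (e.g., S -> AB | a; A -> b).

S -> d | YP | dd; P -> d | YP | dd | fSf; Y -> d | dd

Unit productions: P->S, S->Y.
Unit pairs (A ⇒* B via units): (P,S), (P,Y), (S,Y).
S: inherits non-unit rules of {S, Y} → YP | d | dd.
P: inherits non-unit rules of {P, S, Y} → YP | d | dd | fSf.
Y: inherits non-unit rules of {Y} → d | dd.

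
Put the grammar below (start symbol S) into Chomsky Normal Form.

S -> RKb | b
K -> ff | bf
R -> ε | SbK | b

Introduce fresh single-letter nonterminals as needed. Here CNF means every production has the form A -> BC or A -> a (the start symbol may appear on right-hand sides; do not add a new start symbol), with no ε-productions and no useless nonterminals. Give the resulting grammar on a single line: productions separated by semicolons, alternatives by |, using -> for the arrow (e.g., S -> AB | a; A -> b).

S -> b | KA | RD; A -> b; B -> f; C -> AK; D -> KA; K -> AB | BB; R -> b | SC

Nullable: {R}; after ε-elimination: S -> b | Kb | RKb; K -> bf | ff; R -> b | SbK.
No unit productions to eliminate.
TERM: introduce A -> b, B -> f and substitute in every rule of length ≥2.
BIN: R -> SAK becomes R -> SC, C -> AK; S -> RKA becomes S -> RD, D -> KA.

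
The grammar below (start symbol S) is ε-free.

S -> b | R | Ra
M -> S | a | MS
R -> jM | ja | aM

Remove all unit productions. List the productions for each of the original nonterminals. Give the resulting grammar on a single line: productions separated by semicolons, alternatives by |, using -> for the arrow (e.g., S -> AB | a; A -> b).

S -> b | Ra | aM | jM | ja; M -> a | b | MS | Ra | aM | jM | ja; R -> aM | jM | ja

Unit productions: M->S, S->R.
Unit pairs (A ⇒* B via units): (M,R), (M,S), (S,R).
S: inherits non-unit rules of {R, S} → Ra | aM | b | jM | ja.
M: inherits non-unit rules of {M, R, S} → MS | Ra | a | aM | b | jM | ja.
R: inherits non-unit rules of {R} → aM | jM | ja.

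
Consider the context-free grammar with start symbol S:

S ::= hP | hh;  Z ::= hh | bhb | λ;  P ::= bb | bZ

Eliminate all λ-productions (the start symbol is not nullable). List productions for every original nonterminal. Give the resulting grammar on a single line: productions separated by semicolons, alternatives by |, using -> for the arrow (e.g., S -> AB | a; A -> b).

Nullable set: {Z}.
P -> bZ: Z nullable, giving b | bZ.
Drop Z -> λ.
Unchanged (no nullable symbols): S -> hP; S -> hh; P -> bb; Z -> bhb; Z -> hh.

S -> hP | hh; P -> b | bZ | bb; Z -> hh | bhb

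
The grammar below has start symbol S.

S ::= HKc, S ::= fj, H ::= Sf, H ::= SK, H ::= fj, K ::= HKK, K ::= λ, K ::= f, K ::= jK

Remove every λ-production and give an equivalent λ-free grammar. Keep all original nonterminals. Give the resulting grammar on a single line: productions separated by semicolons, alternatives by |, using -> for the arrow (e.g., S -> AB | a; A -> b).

S -> Hc | fj | HKc; H -> S | SK | Sf | fj; K -> H | f | j | HK | jK | HKK

Nullable set: {K}.
S -> HKc: K nullable, giving HKc | Hc.
H -> SK: K nullable, giving S | SK.
Drop K -> λ.
K -> HKK: K, K nullable, giving H | HK | HKK.
K -> jK: K nullable, giving j | jK.
Unchanged (no nullable symbols): S -> fj; H -> Sf; H -> fj; K -> f.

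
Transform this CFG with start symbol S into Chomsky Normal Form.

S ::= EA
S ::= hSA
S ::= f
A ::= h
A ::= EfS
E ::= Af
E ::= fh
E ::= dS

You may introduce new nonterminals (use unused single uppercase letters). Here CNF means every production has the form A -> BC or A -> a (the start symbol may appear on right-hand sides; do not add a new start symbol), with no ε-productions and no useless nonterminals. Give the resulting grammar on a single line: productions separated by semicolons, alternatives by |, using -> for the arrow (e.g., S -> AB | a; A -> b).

S -> f | DG | EA; A -> h | EF; B -> f; C -> d; D -> h; E -> AB | BD | CS; F -> BS; G -> SA

No ε-productions.
No unit productions to eliminate.
TERM: introduce C -> d, B -> f, D -> h and substitute in every rule of length ≥2.
BIN: A -> EBS becomes A -> EF, F -> BS; S -> DSA becomes S -> DG, G -> SA.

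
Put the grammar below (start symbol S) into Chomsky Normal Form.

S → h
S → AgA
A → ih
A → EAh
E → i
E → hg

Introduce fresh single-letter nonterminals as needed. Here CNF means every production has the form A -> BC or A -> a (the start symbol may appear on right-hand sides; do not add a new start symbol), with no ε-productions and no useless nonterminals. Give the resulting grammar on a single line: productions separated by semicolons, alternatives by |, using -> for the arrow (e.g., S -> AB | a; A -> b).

S -> h | AG; A -> CB | EF; B -> h; C -> i; D -> g; E -> i | BD; F -> AB; G -> DA

No ε-productions.
No unit productions to eliminate.
TERM: introduce D -> g, B -> h, C -> i and substitute in every rule of length ≥2.
BIN: A -> EAB becomes A -> EF, F -> AB; S -> ADA becomes S -> AG, G -> DA.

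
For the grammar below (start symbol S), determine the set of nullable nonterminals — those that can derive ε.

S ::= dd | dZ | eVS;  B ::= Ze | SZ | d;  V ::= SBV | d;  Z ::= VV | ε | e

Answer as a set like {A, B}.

Directly nullable (have an ε-rule): {Z}.
Not nullable: B, S, V — each has a terminal in every rule's right-hand side or depends on a non-nullable symbol.

{Z}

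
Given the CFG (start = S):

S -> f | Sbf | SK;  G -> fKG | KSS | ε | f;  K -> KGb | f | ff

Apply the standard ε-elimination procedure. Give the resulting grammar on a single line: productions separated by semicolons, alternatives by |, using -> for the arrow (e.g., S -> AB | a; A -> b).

S -> f | SK | Sbf; G -> f | fK | KSS | fKG; K -> f | Kb | ff | KGb

Nullable set: {G}.
Drop G -> ε.
G -> fKG: G nullable, giving fK | fKG.
K -> KGb: G nullable, giving KGb | Kb.
Unchanged (no nullable symbols): S -> SK; S -> Sbf; S -> f; G -> KSS; G -> f; K -> f; K -> ff.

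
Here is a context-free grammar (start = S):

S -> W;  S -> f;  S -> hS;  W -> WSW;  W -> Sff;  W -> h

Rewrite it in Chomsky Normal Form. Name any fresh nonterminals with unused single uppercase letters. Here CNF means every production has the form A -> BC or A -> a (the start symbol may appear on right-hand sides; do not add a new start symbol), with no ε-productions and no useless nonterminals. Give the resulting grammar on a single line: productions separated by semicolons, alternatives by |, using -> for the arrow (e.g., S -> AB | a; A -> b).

S -> f | h | BS | SC | WD; A -> f; B -> h; C -> AA; D -> SW; E -> AA; F -> SW; W -> h | SE | WF

No ε-productions.
After unit-elimination: S -> f | h | hS | Sff | WSW; W -> h | Sff | WSW.
TERM: introduce A -> f, B -> h and substitute in every rule of length ≥2.
BIN: S -> SAA becomes S -> SC, C -> AA; S -> WSW becomes S -> WD, D -> SW; W -> SAA becomes W -> SE, E -> AA; W -> WSW becomes W -> WF, F -> SW.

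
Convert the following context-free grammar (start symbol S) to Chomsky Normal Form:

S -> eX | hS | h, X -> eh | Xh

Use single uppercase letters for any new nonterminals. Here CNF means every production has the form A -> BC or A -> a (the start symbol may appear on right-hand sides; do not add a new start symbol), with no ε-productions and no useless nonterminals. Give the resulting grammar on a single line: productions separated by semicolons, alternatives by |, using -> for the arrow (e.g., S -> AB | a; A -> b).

S -> h | AX | BS; A -> e; B -> h; X -> AB | XB

No ε-productions.
No unit productions to eliminate.
TERM: introduce A -> e, B -> h and substitute in every rule of length ≥2.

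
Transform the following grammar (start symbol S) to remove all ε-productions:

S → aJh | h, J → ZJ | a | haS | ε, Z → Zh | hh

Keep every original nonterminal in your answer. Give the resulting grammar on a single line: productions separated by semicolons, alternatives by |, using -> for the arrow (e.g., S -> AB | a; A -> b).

Nullable set: {J}.
S -> aJh: J nullable, giving aJh | ah.
Drop J -> ε.
J -> ZJ: J nullable, giving Z | ZJ.
Unchanged (no nullable symbols): S -> h; J -> a; J -> haS; Z -> Zh; Z -> hh.

S -> h | ah | aJh; J -> Z | a | ZJ | haS; Z -> Zh | hh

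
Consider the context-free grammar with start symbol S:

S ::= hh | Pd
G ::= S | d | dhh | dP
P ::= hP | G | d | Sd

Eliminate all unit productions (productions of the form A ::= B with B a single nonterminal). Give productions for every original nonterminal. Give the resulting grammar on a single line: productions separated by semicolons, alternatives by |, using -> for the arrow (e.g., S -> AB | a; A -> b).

S -> Pd | hh; G -> d | Pd | dP | hh | dhh; P -> d | Pd | Sd | dP | hP | hh | dhh

Unit productions: G->S, P->G.
Unit pairs (A ⇒* B via units): (G,S), (P,G), (P,S).
S: inherits non-unit rules of {S} → Pd | hh.
G: inherits non-unit rules of {G, S} → Pd | d | dP | dhh | hh.
P: inherits non-unit rules of {G, P, S} → Pd | Sd | d | dP | dhh | hP | hh.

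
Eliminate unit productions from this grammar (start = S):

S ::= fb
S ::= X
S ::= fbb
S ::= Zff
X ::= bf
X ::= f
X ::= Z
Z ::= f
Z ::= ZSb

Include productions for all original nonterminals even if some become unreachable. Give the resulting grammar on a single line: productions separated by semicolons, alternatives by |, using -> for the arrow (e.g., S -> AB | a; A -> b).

S -> f | bf | fb | ZSb | Zff | fbb; X -> f | bf | ZSb; Z -> f | ZSb

Unit productions: S->X, X->Z.
Unit pairs (A ⇒* B via units): (S,X), (S,Z), (X,Z).
S: inherits non-unit rules of {S, X, Z} → ZSb | Zff | bf | f | fb | fbb.
X: inherits non-unit rules of {X, Z} → ZSb | bf | f.
Z: inherits non-unit rules of {Z} → ZSb | f.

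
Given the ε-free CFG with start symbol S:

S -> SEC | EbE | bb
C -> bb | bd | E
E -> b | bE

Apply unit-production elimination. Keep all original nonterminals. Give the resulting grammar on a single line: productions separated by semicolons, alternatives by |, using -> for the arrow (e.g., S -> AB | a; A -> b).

Unit productions: C->E.
Unit pairs (A ⇒* B via units): (C,E).
S: inherits non-unit rules of {S} → EbE | SEC | bb.
C: inherits non-unit rules of {C, E} → b | bE | bb | bd.
E: inherits non-unit rules of {E} → b | bE.

S -> bb | EbE | SEC; C -> b | bE | bb | bd; E -> b | bE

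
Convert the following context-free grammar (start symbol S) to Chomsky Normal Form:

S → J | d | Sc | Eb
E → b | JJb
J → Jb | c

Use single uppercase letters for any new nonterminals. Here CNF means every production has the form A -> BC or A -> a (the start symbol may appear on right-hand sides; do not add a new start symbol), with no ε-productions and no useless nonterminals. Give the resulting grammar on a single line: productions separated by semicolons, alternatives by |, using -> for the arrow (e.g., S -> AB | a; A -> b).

S -> c | d | EA | JA | SB; A -> b; B -> c; C -> JA; E -> b | JC; J -> c | JA

No ε-productions.
After unit-elimination: S -> c | d | Eb | Jb | Sc; E -> b | JJb; J -> c | Jb.
TERM: introduce A -> b, B -> c and substitute in every rule of length ≥2.
BIN: E -> JJA becomes E -> JC, C -> JA.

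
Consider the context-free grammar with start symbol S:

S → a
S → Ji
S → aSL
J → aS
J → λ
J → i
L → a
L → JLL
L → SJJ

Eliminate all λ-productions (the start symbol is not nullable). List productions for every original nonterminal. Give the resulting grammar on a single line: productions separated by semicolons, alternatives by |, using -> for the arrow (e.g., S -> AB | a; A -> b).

Nullable set: {J}.
S -> Ji: J nullable, giving Ji | i.
Drop J -> λ.
L -> JLL: J nullable, giving JLL | LL.
L -> SJJ: J, J nullable, giving S | SJ | SJJ.
Unchanged (no nullable symbols): S -> a; S -> aSL; J -> aS; J -> i; L -> a.

S -> a | i | Ji | aSL; J -> i | aS; L -> S | a | LL | SJ | JLL | SJJ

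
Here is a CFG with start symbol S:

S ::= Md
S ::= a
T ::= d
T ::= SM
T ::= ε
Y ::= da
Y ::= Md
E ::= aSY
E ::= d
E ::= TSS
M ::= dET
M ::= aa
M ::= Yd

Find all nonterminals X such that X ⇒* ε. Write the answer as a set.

{T}

Directly nullable (have an ε-rule): {T}.
Not nullable: E, M, S, Y — each has a terminal in every rule's right-hand side or depends on a non-nullable symbol.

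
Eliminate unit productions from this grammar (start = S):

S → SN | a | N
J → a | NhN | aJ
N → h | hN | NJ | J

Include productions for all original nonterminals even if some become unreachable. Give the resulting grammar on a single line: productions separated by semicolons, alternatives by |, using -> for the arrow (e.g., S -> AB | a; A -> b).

S -> a | h | NJ | SN | aJ | hN | NhN; J -> a | aJ | NhN; N -> a | h | NJ | aJ | hN | NhN

Unit productions: N->J, S->N.
Unit pairs (A ⇒* B via units): (N,J), (S,J), (S,N).
S: inherits non-unit rules of {J, N, S} → NJ | NhN | SN | a | aJ | h | hN.
J: inherits non-unit rules of {J} → NhN | a | aJ.
N: inherits non-unit rules of {J, N} → NJ | NhN | a | aJ | h | hN.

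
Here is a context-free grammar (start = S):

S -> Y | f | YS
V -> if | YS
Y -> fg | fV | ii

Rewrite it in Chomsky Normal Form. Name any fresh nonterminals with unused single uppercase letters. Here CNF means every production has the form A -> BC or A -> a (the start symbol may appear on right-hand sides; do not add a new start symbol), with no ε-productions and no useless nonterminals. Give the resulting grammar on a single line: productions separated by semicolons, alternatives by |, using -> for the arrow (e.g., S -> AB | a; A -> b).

No ε-productions.
After unit-elimination: S -> f | YS | fV | fg | ii; V -> YS | if; Y -> fV | fg | ii.
TERM: introduce A -> f, B -> g, C -> i and substitute in every rule of length ≥2.

S -> f | AB | AV | CC | YS; A -> f; B -> g; C -> i; V -> CA | YS; Y -> AB | AV | CC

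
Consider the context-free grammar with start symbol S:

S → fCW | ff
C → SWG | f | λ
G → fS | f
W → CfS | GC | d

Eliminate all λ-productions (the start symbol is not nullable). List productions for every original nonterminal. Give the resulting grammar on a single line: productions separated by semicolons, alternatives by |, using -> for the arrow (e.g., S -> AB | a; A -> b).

S -> fW | ff | fCW; C -> f | SWG; G -> f | fS; W -> G | d | GC | fS | CfS

Nullable set: {C}.
S -> fCW: C nullable, giving fCW | fW.
Drop C -> λ.
W -> CfS: C nullable, giving CfS | fS.
W -> GC: C nullable, giving G | GC.
Unchanged (no nullable symbols): S -> ff; C -> SWG; C -> f; G -> f; G -> fS; W -> d.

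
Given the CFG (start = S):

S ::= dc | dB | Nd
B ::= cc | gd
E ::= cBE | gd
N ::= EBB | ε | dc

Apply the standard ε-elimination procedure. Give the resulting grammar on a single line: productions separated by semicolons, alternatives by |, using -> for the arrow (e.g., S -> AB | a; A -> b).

S -> d | Nd | dB | dc; B -> cc | gd; E -> gd | cBE; N -> dc | EBB

Nullable set: {N}.
S -> Nd: N nullable, giving Nd | d.
Drop N -> ε.
Unchanged (no nullable symbols): S -> dB; S -> dc; B -> cc; B -> gd; E -> cBE; E -> gd; N -> EBB; N -> dc.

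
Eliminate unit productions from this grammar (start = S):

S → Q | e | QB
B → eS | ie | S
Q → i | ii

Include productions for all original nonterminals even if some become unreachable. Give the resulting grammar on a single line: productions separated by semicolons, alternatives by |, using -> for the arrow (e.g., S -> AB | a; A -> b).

Unit productions: B->S, S->Q.
Unit pairs (A ⇒* B via units): (B,Q), (B,S), (S,Q).
S: inherits non-unit rules of {Q, S} → QB | e | i | ii.
B: inherits non-unit rules of {B, Q, S} → QB | e | eS | i | ie | ii.
Q: inherits non-unit rules of {Q} → i | ii.

S -> e | i | QB | ii; B -> e | i | QB | eS | ie | ii; Q -> i | ii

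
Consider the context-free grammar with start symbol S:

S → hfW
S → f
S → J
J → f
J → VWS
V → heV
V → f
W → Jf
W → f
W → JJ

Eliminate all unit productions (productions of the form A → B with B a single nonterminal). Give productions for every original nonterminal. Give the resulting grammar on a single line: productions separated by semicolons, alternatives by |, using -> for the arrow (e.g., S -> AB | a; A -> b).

Unit productions: S->J.
Unit pairs (A ⇒* B via units): (S,J).
S: inherits non-unit rules of {J, S} → VWS | f | hfW.
J: inherits non-unit rules of {J} → VWS | f.
V: inherits non-unit rules of {V} → f | heV.
W: inherits non-unit rules of {W} → JJ | Jf | f.

S -> f | VWS | hfW; J -> f | VWS; V -> f | heV; W -> f | JJ | Jf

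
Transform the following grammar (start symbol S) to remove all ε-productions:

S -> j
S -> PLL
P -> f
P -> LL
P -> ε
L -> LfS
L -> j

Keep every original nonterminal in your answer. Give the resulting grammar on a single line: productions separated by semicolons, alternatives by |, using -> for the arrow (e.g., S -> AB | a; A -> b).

S -> j | LL | PLL; L -> j | LfS; P -> f | LL

Nullable set: {P}.
S -> PLL: P nullable, giving LL | PLL.
Drop P -> ε.
Unchanged (no nullable symbols): S -> j; L -> LfS; L -> j; P -> LL; P -> f.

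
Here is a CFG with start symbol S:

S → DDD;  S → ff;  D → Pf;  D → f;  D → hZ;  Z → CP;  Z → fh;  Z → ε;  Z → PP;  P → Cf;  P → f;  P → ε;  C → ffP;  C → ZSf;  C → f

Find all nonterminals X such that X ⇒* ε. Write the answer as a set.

Directly nullable (have an ε-rule): {P, Z}.
Not nullable: C, D, S — each has a terminal in every rule's right-hand side or depends on a non-nullable symbol.

{P, Z}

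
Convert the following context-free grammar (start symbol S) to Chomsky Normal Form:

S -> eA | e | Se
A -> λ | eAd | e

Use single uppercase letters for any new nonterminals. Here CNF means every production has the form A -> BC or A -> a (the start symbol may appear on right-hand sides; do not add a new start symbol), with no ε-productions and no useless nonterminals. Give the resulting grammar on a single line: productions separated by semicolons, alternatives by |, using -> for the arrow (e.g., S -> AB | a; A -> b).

S -> e | BA | SB; A -> e | BC | BD; B -> e; C -> d; D -> AC

Nullable: {A}; after ε-elimination: S -> e | Se | eA; A -> e | ed | eAd.
No unit productions to eliminate.
TERM: introduce C -> d, B -> e and substitute in every rule of length ≥2.
BIN: A -> BAC becomes A -> BD, D -> AC.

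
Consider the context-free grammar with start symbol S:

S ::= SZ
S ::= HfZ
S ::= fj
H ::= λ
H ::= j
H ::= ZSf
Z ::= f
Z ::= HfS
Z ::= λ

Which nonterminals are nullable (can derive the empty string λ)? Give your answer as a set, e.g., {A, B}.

Directly nullable (have an ε-rule): {H, Z}.
Not nullable: S — each has a terminal in every rule's right-hand side or depends on a non-nullable symbol.

{H, Z}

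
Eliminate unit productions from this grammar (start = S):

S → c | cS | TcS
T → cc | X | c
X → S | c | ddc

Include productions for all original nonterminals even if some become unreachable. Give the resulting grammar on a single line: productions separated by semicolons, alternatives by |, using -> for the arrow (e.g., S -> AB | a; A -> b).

S -> c | cS | TcS; T -> c | cS | cc | TcS | ddc; X -> c | cS | TcS | ddc

Unit productions: T->X, X->S.
Unit pairs (A ⇒* B via units): (T,S), (T,X), (X,S).
S: inherits non-unit rules of {S} → TcS | c | cS.
T: inherits non-unit rules of {S, T, X} → TcS | c | cS | cc | ddc.
X: inherits non-unit rules of {S, X} → TcS | c | cS | ddc.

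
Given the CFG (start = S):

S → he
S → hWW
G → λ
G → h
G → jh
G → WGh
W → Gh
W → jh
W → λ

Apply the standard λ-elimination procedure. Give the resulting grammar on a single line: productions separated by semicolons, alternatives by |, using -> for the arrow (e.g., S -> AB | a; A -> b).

S -> h | hW | he | hWW; G -> h | Gh | Wh | jh | WGh; W -> h | Gh | jh

Nullable set: {G, W}.
S -> hWW: W, W nullable, giving h | hW | hWW.
Drop G -> λ.
G -> WGh: W, G nullable, giving Gh | WGh | Wh | h.
Drop W -> λ.
W -> Gh: G nullable, giving Gh | h.
Unchanged (no nullable symbols): S -> he; G -> h; G -> jh; W -> jh.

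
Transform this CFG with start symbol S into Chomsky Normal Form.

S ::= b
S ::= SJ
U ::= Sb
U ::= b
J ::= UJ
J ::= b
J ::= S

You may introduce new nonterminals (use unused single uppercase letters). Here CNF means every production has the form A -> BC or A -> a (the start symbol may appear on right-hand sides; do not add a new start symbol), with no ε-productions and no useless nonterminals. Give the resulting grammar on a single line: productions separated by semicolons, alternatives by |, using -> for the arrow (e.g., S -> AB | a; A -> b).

No ε-productions.
After unit-elimination: S -> b | SJ; J -> b | SJ | UJ; U -> b | Sb.
TERM: introduce A -> b and substitute in every rule of length ≥2.

S -> b | SJ; A -> b; J -> b | SJ | UJ; U -> b | SA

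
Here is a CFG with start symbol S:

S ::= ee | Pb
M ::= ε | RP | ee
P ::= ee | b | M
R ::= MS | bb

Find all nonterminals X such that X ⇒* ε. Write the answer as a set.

{M, P}

Directly nullable (have an ε-rule): {M}.
P is nullable via P -> M (every symbol on the right is already known nullable).
Not nullable: R, S — each has a terminal in every rule's right-hand side or depends on a non-nullable symbol.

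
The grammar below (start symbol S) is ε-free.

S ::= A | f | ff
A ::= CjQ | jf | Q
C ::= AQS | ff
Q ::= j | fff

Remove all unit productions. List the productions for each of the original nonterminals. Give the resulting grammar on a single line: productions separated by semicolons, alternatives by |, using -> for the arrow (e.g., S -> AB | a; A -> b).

Unit productions: A->Q, S->A.
Unit pairs (A ⇒* B via units): (A,Q), (S,A), (S,Q).
S: inherits non-unit rules of {A, Q, S} → CjQ | f | ff | fff | j | jf.
A: inherits non-unit rules of {A, Q} → CjQ | fff | j | jf.
C: inherits non-unit rules of {C} → AQS | ff.
Q: inherits non-unit rules of {Q} → fff | j.

S -> f | j | ff | jf | CjQ | fff; A -> j | jf | CjQ | fff; C -> ff | AQS; Q -> j | fff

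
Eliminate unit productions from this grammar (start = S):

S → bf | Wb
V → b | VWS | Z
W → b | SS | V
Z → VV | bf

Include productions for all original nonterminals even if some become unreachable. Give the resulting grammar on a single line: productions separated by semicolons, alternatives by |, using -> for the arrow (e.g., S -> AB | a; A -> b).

S -> Wb | bf; V -> b | VV | bf | VWS; W -> b | SS | VV | bf | VWS; Z -> VV | bf

Unit productions: V->Z, W->V.
Unit pairs (A ⇒* B via units): (V,Z), (W,V), (W,Z).
S: inherits non-unit rules of {S} → Wb | bf.
V: inherits non-unit rules of {V, Z} → VV | VWS | b | bf.
W: inherits non-unit rules of {V, W, Z} → SS | VV | VWS | b | bf.
Z: inherits non-unit rules of {Z} → VV | bf.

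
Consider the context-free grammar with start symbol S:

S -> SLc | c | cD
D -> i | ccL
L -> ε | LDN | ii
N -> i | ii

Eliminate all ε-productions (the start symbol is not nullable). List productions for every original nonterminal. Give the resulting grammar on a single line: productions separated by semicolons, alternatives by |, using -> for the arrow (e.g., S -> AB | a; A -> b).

S -> c | Sc | cD | SLc; D -> i | cc | ccL; L -> DN | ii | LDN; N -> i | ii

Nullable set: {L}.
S -> SLc: L nullable, giving SLc | Sc.
D -> ccL: L nullable, giving cc | ccL.
Drop L -> ε.
L -> LDN: L nullable, giving DN | LDN.
Unchanged (no nullable symbols): S -> c; S -> cD; D -> i; L -> ii; N -> i; N -> ii.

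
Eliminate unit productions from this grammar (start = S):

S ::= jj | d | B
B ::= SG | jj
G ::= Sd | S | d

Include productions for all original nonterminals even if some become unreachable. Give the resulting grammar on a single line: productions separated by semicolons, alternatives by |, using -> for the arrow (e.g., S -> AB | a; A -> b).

S -> d | SG | jj; B -> SG | jj; G -> d | SG | Sd | jj

Unit productions: G->S, S->B.
Unit pairs (A ⇒* B via units): (G,B), (G,S), (S,B).
S: inherits non-unit rules of {B, S} → SG | d | jj.
B: inherits non-unit rules of {B} → SG | jj.
G: inherits non-unit rules of {B, G, S} → SG | Sd | d | jj.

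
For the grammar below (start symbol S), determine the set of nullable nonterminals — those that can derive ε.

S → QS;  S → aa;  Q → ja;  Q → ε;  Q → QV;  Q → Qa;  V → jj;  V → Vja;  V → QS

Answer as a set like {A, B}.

Directly nullable (have an ε-rule): {Q}.
Not nullable: S, V — each has a terminal in every rule's right-hand side or depends on a non-nullable symbol.

{Q}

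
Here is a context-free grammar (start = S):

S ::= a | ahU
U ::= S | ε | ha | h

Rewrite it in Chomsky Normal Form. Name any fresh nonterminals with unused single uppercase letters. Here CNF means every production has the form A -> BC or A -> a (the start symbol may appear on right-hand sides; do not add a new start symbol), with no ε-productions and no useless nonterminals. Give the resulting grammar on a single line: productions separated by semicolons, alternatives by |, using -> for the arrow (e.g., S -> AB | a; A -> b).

Nullable: {U}; after ε-elimination: S -> a | ah | ahU; U -> S | h | ha.
After unit-elimination: S -> a | ah | ahU; U -> a | h | ah | ha | ahU.
TERM: introduce A -> a, B -> h and substitute in every rule of length ≥2.
BIN: S -> ABU becomes S -> AC, C -> BU; U -> ABU becomes U -> AD, D -> BU.

S -> a | AB | AC; A -> a; B -> h; C -> BU; D -> BU; U -> a | h | AB | AD | BA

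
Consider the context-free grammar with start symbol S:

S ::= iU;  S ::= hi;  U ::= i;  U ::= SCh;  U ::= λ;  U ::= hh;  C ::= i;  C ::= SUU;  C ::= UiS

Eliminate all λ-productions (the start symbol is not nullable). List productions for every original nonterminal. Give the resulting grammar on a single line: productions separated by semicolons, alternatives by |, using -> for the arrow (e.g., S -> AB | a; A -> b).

S -> i | hi | iU; C -> S | i | SU | iS | SUU | UiS; U -> i | hh | SCh

Nullable set: {U}.
S -> iU: U nullable, giving i | iU.
C -> SUU: U, U nullable, giving S | SU | SUU.
C -> UiS: U nullable, giving UiS | iS.
Drop U -> λ.
Unchanged (no nullable symbols): S -> hi; C -> i; U -> SCh; U -> hh; U -> i.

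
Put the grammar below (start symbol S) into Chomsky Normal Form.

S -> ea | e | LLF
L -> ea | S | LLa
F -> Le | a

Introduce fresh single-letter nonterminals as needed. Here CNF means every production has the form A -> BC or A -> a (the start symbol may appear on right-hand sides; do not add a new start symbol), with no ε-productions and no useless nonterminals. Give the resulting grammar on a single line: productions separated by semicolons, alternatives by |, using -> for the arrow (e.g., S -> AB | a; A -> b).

S -> e | AB | LE; A -> e; B -> a; C -> LB; D -> LF; E -> LF; F -> a | LA; L -> e | AB | LC | LD

No ε-productions.
After unit-elimination: S -> e | ea | LLF; F -> a | Le; L -> e | ea | LLF | LLa.
TERM: introduce B -> a, A -> e and substitute in every rule of length ≥2.
BIN: L -> LLB becomes L -> LC, C -> LB; L -> LLF becomes L -> LD, D -> LF; S -> LLF becomes S -> LE, E -> LF.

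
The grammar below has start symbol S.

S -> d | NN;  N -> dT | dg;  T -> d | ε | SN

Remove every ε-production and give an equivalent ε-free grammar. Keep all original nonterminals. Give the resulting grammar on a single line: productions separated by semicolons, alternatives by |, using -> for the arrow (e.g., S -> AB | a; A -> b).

Nullable set: {T}.
N -> dT: T nullable, giving d | dT.
Drop T -> ε.
Unchanged (no nullable symbols): S -> NN; S -> d; N -> dg; T -> SN; T -> d.

S -> d | NN; N -> d | dT | dg; T -> d | SN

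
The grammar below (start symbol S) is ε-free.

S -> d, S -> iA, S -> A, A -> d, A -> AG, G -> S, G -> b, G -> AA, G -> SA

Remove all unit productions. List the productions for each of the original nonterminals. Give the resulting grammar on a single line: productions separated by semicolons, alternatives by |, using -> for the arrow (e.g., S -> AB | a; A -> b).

S -> d | AG | iA; A -> d | AG; G -> b | d | AA | AG | SA | iA

Unit productions: G->S, S->A.
Unit pairs (A ⇒* B via units): (G,A), (G,S), (S,A).
S: inherits non-unit rules of {A, S} → AG | d | iA.
A: inherits non-unit rules of {A} → AG | d.
G: inherits non-unit rules of {A, G, S} → AA | AG | SA | b | d | iA.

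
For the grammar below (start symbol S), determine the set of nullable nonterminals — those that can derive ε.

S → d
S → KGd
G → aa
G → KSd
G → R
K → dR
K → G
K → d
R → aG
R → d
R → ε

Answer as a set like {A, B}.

Directly nullable (have an ε-rule): {R}.
G is nullable via G -> R (every symbol on the right is already known nullable).
K is nullable via K -> G (every symbol on the right is already known nullable).
Not nullable: S — each has a terminal in every rule's right-hand side or depends on a non-nullable symbol.

{G, K, R}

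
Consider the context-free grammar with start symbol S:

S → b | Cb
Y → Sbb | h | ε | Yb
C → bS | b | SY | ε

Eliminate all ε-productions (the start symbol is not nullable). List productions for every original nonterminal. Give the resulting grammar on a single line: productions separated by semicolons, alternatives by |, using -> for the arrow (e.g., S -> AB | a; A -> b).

S -> b | Cb; C -> S | b | SY | bS; Y -> b | h | Yb | Sbb

Nullable set: {C, Y}.
S -> Cb: C nullable, giving Cb | b.
Drop C -> ε.
C -> SY: Y nullable, giving S | SY.
Drop Y -> ε.
Y -> Yb: Y nullable, giving Yb | b.
Unchanged (no nullable symbols): S -> b; C -> b; C -> bS; Y -> Sbb; Y -> h.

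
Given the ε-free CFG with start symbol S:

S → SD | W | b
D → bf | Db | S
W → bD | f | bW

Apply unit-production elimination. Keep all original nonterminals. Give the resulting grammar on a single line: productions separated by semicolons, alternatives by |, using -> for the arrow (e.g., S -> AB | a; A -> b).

Unit productions: D->S, S->W.
Unit pairs (A ⇒* B via units): (D,S), (D,W), (S,W).
S: inherits non-unit rules of {S, W} → SD | b | bD | bW | f.
D: inherits non-unit rules of {D, S, W} → Db | SD | b | bD | bW | bf | f.
W: inherits non-unit rules of {W} → bD | bW | f.

S -> b | f | SD | bD | bW; D -> b | f | Db | SD | bD | bW | bf; W -> f | bD | bW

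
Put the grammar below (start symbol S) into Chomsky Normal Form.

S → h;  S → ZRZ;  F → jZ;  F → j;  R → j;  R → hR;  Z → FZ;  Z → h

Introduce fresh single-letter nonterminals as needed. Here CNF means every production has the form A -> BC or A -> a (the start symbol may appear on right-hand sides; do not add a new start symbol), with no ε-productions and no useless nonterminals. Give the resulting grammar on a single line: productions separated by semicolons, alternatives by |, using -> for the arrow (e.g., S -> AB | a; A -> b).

No ε-productions.
No unit productions to eliminate.
TERM: introduce B -> h, A -> j and substitute in every rule of length ≥2.
BIN: S -> ZRZ becomes S -> ZC, C -> RZ.

S -> h | ZC; A -> j; B -> h; C -> RZ; F -> j | AZ; R -> j | BR; Z -> h | FZ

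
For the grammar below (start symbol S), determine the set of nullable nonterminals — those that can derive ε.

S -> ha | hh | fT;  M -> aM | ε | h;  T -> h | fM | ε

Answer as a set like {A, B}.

Directly nullable (have an ε-rule): {M, T}.
Not nullable: S — each has a terminal in every rule's right-hand side or depends on a non-nullable symbol.

{M, T}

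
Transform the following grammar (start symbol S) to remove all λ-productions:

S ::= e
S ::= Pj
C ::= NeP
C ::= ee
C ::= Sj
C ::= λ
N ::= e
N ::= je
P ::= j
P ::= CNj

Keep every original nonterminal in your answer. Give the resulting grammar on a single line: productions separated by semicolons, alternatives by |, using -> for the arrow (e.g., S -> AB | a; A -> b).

S -> e | Pj; C -> Sj | ee | NeP; N -> e | je; P -> j | Nj | CNj

Nullable set: {C}.
Drop C -> λ.
P -> CNj: C nullable, giving CNj | Nj.
Unchanged (no nullable symbols): S -> Pj; S -> e; C -> NeP; C -> Sj; C -> ee; N -> e; N -> je; P -> j.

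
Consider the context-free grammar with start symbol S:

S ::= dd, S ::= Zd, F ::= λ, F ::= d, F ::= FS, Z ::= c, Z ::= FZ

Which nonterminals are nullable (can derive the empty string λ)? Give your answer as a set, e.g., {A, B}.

{F}

Directly nullable (have an ε-rule): {F}.
Not nullable: S, Z — each has a terminal in every rule's right-hand side or depends on a non-nullable symbol.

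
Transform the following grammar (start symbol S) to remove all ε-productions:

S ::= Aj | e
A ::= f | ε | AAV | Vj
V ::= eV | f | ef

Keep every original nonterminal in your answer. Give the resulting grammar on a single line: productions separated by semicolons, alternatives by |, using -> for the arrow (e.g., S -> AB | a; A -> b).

S -> e | j | Aj; A -> V | f | AV | Vj | AAV; V -> f | eV | ef

Nullable set: {A}.
S -> Aj: A nullable, giving Aj | j.
Drop A -> ε.
A -> AAV: A, A nullable, giving AAV | AV | V.
Unchanged (no nullable symbols): S -> e; A -> Vj; A -> f; V -> eV; V -> ef; V -> f.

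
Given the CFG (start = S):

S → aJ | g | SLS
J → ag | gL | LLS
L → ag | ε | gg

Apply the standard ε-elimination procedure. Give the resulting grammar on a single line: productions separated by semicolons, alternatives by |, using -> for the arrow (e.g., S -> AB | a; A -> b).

Nullable set: {L}.
S -> SLS: L nullable, giving SLS | SS.
J -> LLS: L, L nullable, giving LLS | LS | S.
J -> gL: L nullable, giving g | gL.
Drop L -> ε.
Unchanged (no nullable symbols): S -> aJ; S -> g; J -> ag; L -> ag; L -> gg.

S -> g | SS | aJ | SLS; J -> S | g | LS | ag | gL | LLS; L -> ag | gg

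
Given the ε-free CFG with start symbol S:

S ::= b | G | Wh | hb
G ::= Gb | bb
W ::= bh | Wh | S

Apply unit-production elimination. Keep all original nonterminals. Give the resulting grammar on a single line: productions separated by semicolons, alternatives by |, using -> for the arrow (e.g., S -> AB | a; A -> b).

Unit productions: S->G, W->S.
Unit pairs (A ⇒* B via units): (S,G), (W,G), (W,S).
S: inherits non-unit rules of {G, S} → Gb | Wh | b | bb | hb.
G: inherits non-unit rules of {G} → Gb | bb.
W: inherits non-unit rules of {G, S, W} → Gb | Wh | b | bb | bh | hb.

S -> b | Gb | Wh | bb | hb; G -> Gb | bb; W -> b | Gb | Wh | bb | bh | hb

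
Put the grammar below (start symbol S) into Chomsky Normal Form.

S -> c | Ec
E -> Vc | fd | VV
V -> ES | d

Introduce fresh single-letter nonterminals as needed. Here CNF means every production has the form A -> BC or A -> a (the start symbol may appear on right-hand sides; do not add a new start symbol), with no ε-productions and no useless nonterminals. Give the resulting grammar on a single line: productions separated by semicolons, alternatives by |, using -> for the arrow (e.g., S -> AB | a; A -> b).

S -> c | EA; A -> c; B -> f; C -> d; E -> BC | VA | VV; V -> d | ES

No ε-productions.
No unit productions to eliminate.
TERM: introduce A -> c, C -> d, B -> f and substitute in every rule of length ≥2.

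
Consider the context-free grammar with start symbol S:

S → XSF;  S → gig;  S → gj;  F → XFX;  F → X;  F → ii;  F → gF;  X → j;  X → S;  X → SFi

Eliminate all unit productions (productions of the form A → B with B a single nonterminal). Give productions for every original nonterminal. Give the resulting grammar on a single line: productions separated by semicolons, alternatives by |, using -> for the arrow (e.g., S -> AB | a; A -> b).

Unit productions: F->X, X->S.
Unit pairs (A ⇒* B via units): (F,S), (F,X), (X,S).
S: inherits non-unit rules of {S} → XSF | gig | gj.
F: inherits non-unit rules of {F, S, X} → SFi | XFX | XSF | gF | gig | gj | ii | j.
X: inherits non-unit rules of {S, X} → SFi | XSF | gig | gj | j.

S -> gj | XSF | gig; F -> j | gF | gj | ii | SFi | XFX | XSF | gig; X -> j | gj | SFi | XSF | gig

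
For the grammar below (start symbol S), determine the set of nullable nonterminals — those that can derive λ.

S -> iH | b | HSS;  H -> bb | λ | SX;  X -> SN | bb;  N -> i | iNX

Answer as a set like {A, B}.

Directly nullable (have an ε-rule): {H}.
Not nullable: N, S, X — each has a terminal in every rule's right-hand side or depends on a non-nullable symbol.

{H}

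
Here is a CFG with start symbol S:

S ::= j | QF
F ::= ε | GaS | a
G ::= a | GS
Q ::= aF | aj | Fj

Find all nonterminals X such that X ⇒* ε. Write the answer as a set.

{F}

Directly nullable (have an ε-rule): {F}.
Not nullable: G, Q, S — each has a terminal in every rule's right-hand side or depends on a non-nullable symbol.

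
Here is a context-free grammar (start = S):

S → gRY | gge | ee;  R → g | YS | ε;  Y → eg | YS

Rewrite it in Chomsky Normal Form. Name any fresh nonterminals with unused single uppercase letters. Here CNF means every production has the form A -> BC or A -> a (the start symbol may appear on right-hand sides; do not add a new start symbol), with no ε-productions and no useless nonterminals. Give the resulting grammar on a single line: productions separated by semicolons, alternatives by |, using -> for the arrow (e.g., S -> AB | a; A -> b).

Nullable: {R}; after ε-elimination: S -> ee | gY | gRY | gge; R -> g | YS; Y -> YS | eg.
No unit productions to eliminate.
TERM: introduce A -> e, B -> g and substitute in every rule of length ≥2.
BIN: S -> BBA becomes S -> BC, C -> BA; S -> BRY becomes S -> BD, D -> RY.

S -> AA | BC | BD | BY; A -> e; B -> g; C -> BA; D -> RY; R -> g | YS; Y -> AB | YS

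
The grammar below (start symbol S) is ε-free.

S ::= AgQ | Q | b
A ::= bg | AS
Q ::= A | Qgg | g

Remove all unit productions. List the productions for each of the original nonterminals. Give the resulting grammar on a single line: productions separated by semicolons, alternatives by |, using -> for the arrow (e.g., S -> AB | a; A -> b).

S -> b | g | AS | bg | AgQ | Qgg; A -> AS | bg; Q -> g | AS | bg | Qgg

Unit productions: Q->A, S->Q.
Unit pairs (A ⇒* B via units): (Q,A), (S,A), (S,Q).
S: inherits non-unit rules of {A, Q, S} → AS | AgQ | Qgg | b | bg | g.
A: inherits non-unit rules of {A} → AS | bg.
Q: inherits non-unit rules of {A, Q} → AS | Qgg | bg | g.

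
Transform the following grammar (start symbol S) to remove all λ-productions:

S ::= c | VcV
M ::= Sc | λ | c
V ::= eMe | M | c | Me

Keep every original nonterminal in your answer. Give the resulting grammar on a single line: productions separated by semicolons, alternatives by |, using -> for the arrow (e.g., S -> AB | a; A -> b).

Nullable set: {M, V}.
S -> VcV: V, V nullable, giving Vc | VcV | c | cV.
Drop M -> λ.
V -> M: M nullable, giving M.
V -> Me: M nullable, giving Me | e.
V -> eMe: M nullable, giving eMe | ee.
Unchanged (no nullable symbols): S -> c; M -> Sc; M -> c; V -> c.

S -> c | Vc | cV | VcV; M -> c | Sc; V -> M | c | e | Me | ee | eMe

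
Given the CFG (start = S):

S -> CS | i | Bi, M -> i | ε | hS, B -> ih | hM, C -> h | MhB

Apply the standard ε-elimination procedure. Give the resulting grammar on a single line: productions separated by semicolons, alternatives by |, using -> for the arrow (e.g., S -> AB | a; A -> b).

Nullable set: {M}.
B -> hM: M nullable, giving h | hM.
C -> MhB: M nullable, giving MhB | hB.
Drop M -> ε.
Unchanged (no nullable symbols): S -> Bi; S -> CS; S -> i; B -> ih; C -> h; M -> hS; M -> i.

S -> i | Bi | CS; B -> h | hM | ih; C -> h | hB | MhB; M -> i | hS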